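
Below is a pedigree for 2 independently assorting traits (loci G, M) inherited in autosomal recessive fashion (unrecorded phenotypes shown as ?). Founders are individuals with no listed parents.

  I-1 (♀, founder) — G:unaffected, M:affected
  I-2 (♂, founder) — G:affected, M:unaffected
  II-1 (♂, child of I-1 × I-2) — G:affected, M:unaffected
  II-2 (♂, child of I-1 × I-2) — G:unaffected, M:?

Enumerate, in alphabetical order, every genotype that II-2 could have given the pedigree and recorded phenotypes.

G/I-1 un ·: Gg
G/I-2 aff ·: gg
G/II-1 aff I-1×I-2: gg
G/II-2 un I-1×I-2: Gg
⇒ G over [I-1,I-2,II-1,II-2]: 1 consistent
M/I-1 aff ·: mm
M/I-2 un ·: MM|Mm
M/II-1 un I-1×I-2: Mm
M/II-2 ? I-1×I-2: Mm|mm
⇒ M over [I-1,I-2,II-1,II-2]: 3 consistent

II-2 ∈ {Gg Mm, Gg mm}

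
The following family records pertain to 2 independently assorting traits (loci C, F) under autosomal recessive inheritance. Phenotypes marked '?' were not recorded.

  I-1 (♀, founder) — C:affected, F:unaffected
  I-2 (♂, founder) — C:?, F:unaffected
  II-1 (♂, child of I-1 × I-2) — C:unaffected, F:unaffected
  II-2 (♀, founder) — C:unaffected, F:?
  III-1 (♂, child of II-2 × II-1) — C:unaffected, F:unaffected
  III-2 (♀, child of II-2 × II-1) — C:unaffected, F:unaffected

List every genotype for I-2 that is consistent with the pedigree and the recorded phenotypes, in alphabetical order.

C/I-1 aff ·: cc
C/I-2 ? ·: CC|Cc
C/II-1 un I-1×I-2: Cc
C/II-2 un ·: CC|Cc
C/III-1 un II-2×II-1: CC|Cc
C/III-2 un II-2×II-1: CC|Cc
⇒ C over [I-1,I-2,II-1,II-2,III-1,III-2]: 16 consistent
F/I-1 un ·: FF|Ff
F/I-2 un ·: FF|Ff
F/II-1 un I-1×I-2: FF|Ff
F/II-2 ? ·: FF|Ff|ff
F/III-1 un II-2×II-1: FF|Ff
F/III-2 un II-2×II-1: FF|Ff
⇒ F over [I-1,I-2,II-1,II-2,III-1,III-2]: 51 consistent

I-2 ∈ {CC FF, CC Ff, Cc FF, Cc Ff}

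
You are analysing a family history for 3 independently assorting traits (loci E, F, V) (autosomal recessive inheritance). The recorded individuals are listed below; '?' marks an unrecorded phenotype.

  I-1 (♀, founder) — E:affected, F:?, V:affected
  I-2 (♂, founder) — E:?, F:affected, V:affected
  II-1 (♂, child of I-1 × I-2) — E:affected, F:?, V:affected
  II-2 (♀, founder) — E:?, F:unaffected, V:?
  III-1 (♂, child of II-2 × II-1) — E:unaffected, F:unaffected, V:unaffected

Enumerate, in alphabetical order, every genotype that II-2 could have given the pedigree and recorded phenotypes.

E/I-1 aff ·: ee
E/I-2 ? ·: Ee|ee
E/II-1 aff I-1×I-2: ee
E/II-2 ? ·: EE|Ee
E/III-1 un II-2×II-1: Ee
⇒ E over [I-1,I-2,II-1,II-2,III-1]: 4 consistent
F/I-1 ? ·: FF|Ff|ff
F/I-2 aff ·: ff
F/II-1 ? I-1×I-2: Ff|ff
F/II-2 un ·: FF|Ff
F/III-1 un II-2×II-1: FF|Ff
⇒ F over [I-1,I-2,II-1,II-2,III-1]: 12 consistent
V/I-1 aff ·: vv
V/I-2 aff ·: vv
V/II-1 aff I-1×I-2: vv
V/II-2 ? ·: VV|Vv
V/III-1 un II-2×II-1: Vv
⇒ V over [I-1,I-2,II-1,II-2,III-1]: 2 consistent

II-2 ∈ {EE FF VV, EE FF Vv, EE Ff VV, EE Ff Vv, Ee FF VV, Ee FF Vv, Ee Ff VV, Ee Ff Vv}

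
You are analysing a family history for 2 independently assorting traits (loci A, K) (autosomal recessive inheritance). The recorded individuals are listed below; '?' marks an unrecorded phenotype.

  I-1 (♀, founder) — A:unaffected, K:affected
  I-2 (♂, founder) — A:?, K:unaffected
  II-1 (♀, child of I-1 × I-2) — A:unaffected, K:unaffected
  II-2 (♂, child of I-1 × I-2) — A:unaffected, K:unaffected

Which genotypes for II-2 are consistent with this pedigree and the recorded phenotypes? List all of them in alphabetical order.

II-2 ∈ {AA Kk, Aa Kk}

A/I-1 un ·: AA|Aa
A/I-2 ? ·: AA|Aa|aa
A/II-1 un I-1×I-2: AA|Aa
A/II-2 un I-1×I-2: AA|Aa
⇒ A over [I-1,I-2,II-1,II-2]: 15 consistent
K/I-1 aff ·: kk
K/I-2 un ·: KK|Kk
K/II-1 un I-1×I-2: Kk
K/II-2 un I-1×I-2: Kk
⇒ K over [I-1,I-2,II-1,II-2]: 2 consistent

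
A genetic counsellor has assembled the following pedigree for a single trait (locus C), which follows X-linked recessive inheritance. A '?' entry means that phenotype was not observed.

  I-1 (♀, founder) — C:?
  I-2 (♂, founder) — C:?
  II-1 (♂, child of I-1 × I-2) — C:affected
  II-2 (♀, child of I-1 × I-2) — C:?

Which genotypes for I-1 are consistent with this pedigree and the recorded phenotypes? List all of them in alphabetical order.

I-1 ∈ {X^CX^c, X^cX^c}

C/I-1 ? ·: X^CX^c|X^cX^c
C/I-2 ? ·: X^CY|X^cY
C/II-1 aff I-1×I-2: X^cY
C/II-2 ? I-1×I-2: X^CX^C|X^CX^c|X^cX^c
⇒ C over [I-1,I-2,II-1,II-2]: 6 consistent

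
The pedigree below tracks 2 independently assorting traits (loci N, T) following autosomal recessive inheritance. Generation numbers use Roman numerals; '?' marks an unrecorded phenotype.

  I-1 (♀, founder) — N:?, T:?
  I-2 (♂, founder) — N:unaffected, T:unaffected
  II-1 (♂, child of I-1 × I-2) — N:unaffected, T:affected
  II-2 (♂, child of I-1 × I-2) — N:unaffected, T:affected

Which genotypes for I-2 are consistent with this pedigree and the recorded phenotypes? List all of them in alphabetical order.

N/I-1 ? ·: NN|Nn|nn
N/I-2 un ·: NN|Nn
N/II-1 un I-1×I-2: NN|Nn
N/II-2 un I-1×I-2: NN|Nn
⇒ N over [I-1,I-2,II-1,II-2]: 15 consistent
T/I-1 ? ·: Tt|tt
T/I-2 un ·: Tt
T/II-1 aff I-1×I-2: tt
T/II-2 aff I-1×I-2: tt
⇒ T over [I-1,I-2,II-1,II-2]: 2 consistent

I-2 ∈ {NN Tt, Nn Tt}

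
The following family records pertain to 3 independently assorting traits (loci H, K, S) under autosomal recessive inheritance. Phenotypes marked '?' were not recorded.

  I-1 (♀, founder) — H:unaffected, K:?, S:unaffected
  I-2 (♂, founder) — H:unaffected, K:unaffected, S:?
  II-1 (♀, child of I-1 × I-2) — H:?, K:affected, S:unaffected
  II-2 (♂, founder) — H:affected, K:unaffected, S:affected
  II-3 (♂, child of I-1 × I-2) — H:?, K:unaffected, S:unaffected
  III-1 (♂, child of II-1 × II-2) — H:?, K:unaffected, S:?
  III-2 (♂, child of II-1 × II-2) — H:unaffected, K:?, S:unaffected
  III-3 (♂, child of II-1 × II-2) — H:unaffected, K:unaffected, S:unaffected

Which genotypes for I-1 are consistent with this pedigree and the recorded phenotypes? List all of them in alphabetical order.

I-1 ∈ {HH Kk SS, HH Kk Ss, HH kk SS, HH kk Ss, Hh Kk SS, Hh Kk Ss, Hh kk SS, Hh kk Ss}

H/I-1 un ·: HH|Hh
H/I-2 un ·: HH|Hh
H/II-1 ? I-1×I-2: HH|Hh
H/II-2 aff ·: hh
H/II-3 ? I-1×I-2: HH|Hh|hh
H/III-1 ? II-1×II-2: Hh|hh
H/III-2 un II-1×II-2: Hh
H/III-3 un II-1×II-2: Hh
⇒ H over [I-1,I-2,II-1,II-2,II-3,III-1,III-2,III-3]: 22 consistent
K/I-1 ? ·: Kk|kk
K/I-2 un ·: Kk
K/II-1 aff I-1×I-2: kk
K/II-2 un ·: KK|Kk
K/II-3 un I-1×I-2: KK|Kk
K/III-1 un II-1×II-2: Kk
K/III-2 ? II-1×II-2: Kk|kk
K/III-3 un II-1×II-2: Kk
⇒ K over [I-1,I-2,II-1,II-2,II-3,III-1,III-2,III-3]: 9 consistent
S/I-1 un ·: SS|Ss
S/I-2 ? ·: SS|Ss|ss
S/II-1 un I-1×I-2: SS|Ss
S/II-2 aff ·: ss
S/II-3 un I-1×I-2: SS|Ss
S/III-1 ? II-1×II-2: Ss|ss
S/III-2 un II-1×II-2: Ss
S/III-3 un II-1×II-2: Ss
⇒ S over [I-1,I-2,II-1,II-2,II-3,III-1,III-2,III-3]: 23 consistent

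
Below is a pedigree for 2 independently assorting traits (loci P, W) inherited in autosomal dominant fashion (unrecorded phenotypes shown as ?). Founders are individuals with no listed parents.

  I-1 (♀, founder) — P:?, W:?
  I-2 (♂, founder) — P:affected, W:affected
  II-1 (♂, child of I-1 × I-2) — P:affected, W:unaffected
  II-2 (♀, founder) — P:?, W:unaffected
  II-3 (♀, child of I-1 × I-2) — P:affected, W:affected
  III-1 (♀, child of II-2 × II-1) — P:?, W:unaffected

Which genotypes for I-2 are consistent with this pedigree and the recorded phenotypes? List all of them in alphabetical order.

I-2 ∈ {PP Ww, Pp Ww}

P/I-1 ? ·: pp|Pp|PP
P/I-2 aff ·: Pp|PP
P/II-1 aff I-1×I-2: Pp|PP
P/II-2 ? ·: pp|Pp|PP
P/II-3 aff I-1×I-2: Pp|PP
P/III-1 ? II-2×II-1: pp|Pp|PP
⇒ P over [I-1,I-2,II-1,II-2,II-3,III-1]: 84 consistent
W/I-1 ? ·: ww|Ww
W/I-2 aff ·: Ww
W/II-1 un I-1×I-2: ww
W/II-2 un ·: ww
W/II-3 aff I-1×I-2: Ww|WW
W/III-1 un II-2×II-1: ww
⇒ W over [I-1,I-2,II-1,II-2,II-3,III-1]: 3 consistent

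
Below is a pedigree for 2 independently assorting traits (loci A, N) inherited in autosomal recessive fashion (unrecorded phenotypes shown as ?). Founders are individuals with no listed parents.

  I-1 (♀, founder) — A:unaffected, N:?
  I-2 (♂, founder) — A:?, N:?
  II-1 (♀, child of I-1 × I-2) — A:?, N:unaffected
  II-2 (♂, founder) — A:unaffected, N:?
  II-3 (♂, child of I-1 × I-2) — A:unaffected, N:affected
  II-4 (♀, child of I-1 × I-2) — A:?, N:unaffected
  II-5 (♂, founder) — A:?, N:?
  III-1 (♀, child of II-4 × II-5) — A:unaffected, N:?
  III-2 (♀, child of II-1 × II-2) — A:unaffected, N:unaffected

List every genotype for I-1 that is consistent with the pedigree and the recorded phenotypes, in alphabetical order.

A/I-1 un ·: AA|Aa
A/I-2 ? ·: AA|Aa|aa
A/II-1 ? I-1×I-2: AA|Aa|aa
A/II-2 un ·: AA|Aa
A/II-3 un I-1×I-2: AA|Aa
A/II-4 ? I-1×I-2: AA|Aa|aa
A/II-5 ? ·: AA|Aa|aa
A/III-1 un II-4×II-5: AA|Aa
A/III-2 un II-1×II-2: AA|Aa
⇒ A over [I-1,I-2,II-1,II-2,II-3,II-4,II-5,III-1,III-2]: 524 consistent
N/I-1 ? ·: Nn|nn
N/I-2 ? ·: Nn|nn
N/II-1 un I-1×I-2: NN|Nn
N/II-2 ? ·: NN|Nn|nn
N/II-3 aff I-1×I-2: nn
N/II-4 un I-1×I-2: NN|Nn
N/II-5 ? ·: NN|Nn|nn
N/III-1 ? II-4×II-5: NN|Nn|nn
N/III-2 un II-1×II-2: NN|Nn
⇒ N over [I-1,I-2,II-1,II-2,II-3,II-4,II-5,III-1,III-2]: 169 consistent

I-1 ∈ {AA Nn, AA nn, Aa Nn, Aa nn}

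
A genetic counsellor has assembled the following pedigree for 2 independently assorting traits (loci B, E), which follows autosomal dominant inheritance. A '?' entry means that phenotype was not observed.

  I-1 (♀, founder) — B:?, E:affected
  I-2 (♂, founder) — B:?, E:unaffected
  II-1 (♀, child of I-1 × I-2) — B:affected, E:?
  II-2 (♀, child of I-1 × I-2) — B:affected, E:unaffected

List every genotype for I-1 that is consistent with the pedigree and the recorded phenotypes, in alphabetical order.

I-1 ∈ {BB Ee, Bb Ee, bb Ee}

B/I-1 ? ·: bb|Bb|BB
B/I-2 ? ·: bb|Bb|BB
B/II-1 aff I-1×I-2: Bb|BB
B/II-2 aff I-1×I-2: Bb|BB
⇒ B over [I-1,I-2,II-1,II-2]: 17 consistent
E/I-1 aff ·: Ee
E/I-2 un ·: ee
E/II-1 ? I-1×I-2: ee|Ee
E/II-2 un I-1×I-2: ee
⇒ E over [I-1,I-2,II-1,II-2]: 2 consistent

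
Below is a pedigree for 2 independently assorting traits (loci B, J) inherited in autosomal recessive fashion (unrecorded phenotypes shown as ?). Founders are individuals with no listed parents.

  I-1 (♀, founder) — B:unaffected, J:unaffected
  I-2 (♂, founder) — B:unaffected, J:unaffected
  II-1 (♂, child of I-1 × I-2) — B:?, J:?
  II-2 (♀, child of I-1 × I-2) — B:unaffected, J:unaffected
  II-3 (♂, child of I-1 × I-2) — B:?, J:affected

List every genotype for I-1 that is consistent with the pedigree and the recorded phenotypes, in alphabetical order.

I-1 ∈ {BB Jj, Bb Jj}

B/I-1 un ·: BB|Bb
B/I-2 un ·: BB|Bb
B/II-1 ? I-1×I-2: BB|Bb|bb
B/II-2 un I-1×I-2: BB|Bb
B/II-3 ? I-1×I-2: BB|Bb|bb
⇒ B over [I-1,I-2,II-1,II-2,II-3]: 35 consistent
J/I-1 un ·: Jj
J/I-2 un ·: Jj
J/II-1 ? I-1×I-2: JJ|Jj|jj
J/II-2 un I-1×I-2: JJ|Jj
J/II-3 aff I-1×I-2: jj
⇒ J over [I-1,I-2,II-1,II-2,II-3]: 6 consistent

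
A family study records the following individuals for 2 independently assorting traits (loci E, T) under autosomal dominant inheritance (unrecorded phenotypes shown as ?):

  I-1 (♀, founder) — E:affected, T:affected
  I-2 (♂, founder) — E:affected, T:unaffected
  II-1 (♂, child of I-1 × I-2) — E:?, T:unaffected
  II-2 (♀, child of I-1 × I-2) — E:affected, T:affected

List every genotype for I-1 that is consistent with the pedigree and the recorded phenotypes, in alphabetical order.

I-1 ∈ {EE Tt, Ee Tt}

E/I-1 aff ·: Ee|EE
E/I-2 aff ·: Ee|EE
E/II-1 ? I-1×I-2: ee|Ee|EE
E/II-2 aff I-1×I-2: Ee|EE
⇒ E over [I-1,I-2,II-1,II-2]: 15 consistent
T/I-1 aff ·: Tt
T/I-2 un ·: tt
T/II-1 un I-1×I-2: tt
T/II-2 aff I-1×I-2: Tt
⇒ T over [I-1,I-2,II-1,II-2]: 1 consistent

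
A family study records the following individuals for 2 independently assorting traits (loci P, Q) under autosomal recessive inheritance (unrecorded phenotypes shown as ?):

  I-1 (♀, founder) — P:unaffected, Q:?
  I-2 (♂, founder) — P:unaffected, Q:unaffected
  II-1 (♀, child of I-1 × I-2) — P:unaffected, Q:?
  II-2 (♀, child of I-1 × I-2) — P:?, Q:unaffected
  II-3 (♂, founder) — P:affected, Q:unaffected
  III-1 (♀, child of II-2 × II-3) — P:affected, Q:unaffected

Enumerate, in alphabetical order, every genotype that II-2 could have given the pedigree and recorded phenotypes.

II-2 ∈ {Pp QQ, Pp Qq, pp QQ, pp Qq}

P/I-1 un ·: PP|Pp
P/I-2 un ·: PP|Pp
P/II-1 un I-1×I-2: PP|Pp
P/II-2 ? I-1×I-2: Pp|pp
P/II-3 aff ·: pp
P/III-1 aff II-2×II-3: pp
⇒ P over [I-1,I-2,II-1,II-2,II-3,III-1]: 8 consistent
Q/I-1 ? ·: QQ|Qq|qq
Q/I-2 un ·: QQ|Qq
Q/II-1 ? I-1×I-2: QQ|Qq|qq
Q/II-2 un I-1×I-2: QQ|Qq
Q/II-3 un ·: QQ|Qq
Q/III-1 un II-2×II-3: QQ|Qq
⇒ Q over [I-1,I-2,II-1,II-2,II-3,III-1]: 64 consistent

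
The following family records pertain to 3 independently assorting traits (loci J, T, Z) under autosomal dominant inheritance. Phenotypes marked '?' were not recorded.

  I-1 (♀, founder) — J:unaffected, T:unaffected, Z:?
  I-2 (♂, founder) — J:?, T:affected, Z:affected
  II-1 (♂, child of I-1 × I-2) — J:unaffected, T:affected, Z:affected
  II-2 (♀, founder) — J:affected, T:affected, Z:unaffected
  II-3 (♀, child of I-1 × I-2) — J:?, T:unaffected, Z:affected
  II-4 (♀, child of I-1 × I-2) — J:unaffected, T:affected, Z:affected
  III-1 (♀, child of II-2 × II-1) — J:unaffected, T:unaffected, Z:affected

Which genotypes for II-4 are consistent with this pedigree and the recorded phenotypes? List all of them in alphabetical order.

II-4 ∈ {jj Tt ZZ, jj Tt Zz}

J/I-1 un ·: jj
J/I-2 ? ·: jj|Jj
J/II-1 un I-1×I-2: jj
J/II-2 aff ·: Jj
J/II-3 ? I-1×I-2: jj|Jj
J/II-4 un I-1×I-2: jj
J/III-1 un II-2×II-1: jj
⇒ J over [I-1,I-2,II-1,II-2,II-3,II-4,III-1]: 3 consistent
T/I-1 un ·: tt
T/I-2 aff ·: Tt
T/II-1 aff I-1×I-2: Tt
T/II-2 aff ·: Tt
T/II-3 un I-1×I-2: tt
T/II-4 aff I-1×I-2: Tt
T/III-1 un II-2×II-1: tt
⇒ T over [I-1,I-2,II-1,II-2,II-3,II-4,III-1]: 1 consistent
Z/I-1 ? ·: zz|Zz|ZZ
Z/I-2 aff ·: Zz|ZZ
Z/II-1 aff I-1×I-2: Zz|ZZ
Z/II-2 un ·: zz
Z/II-3 aff I-1×I-2: Zz|ZZ
Z/II-4 aff I-1×I-2: Zz|ZZ
Z/III-1 aff II-2×II-1: Zz
⇒ Z over [I-1,I-2,II-1,II-2,II-3,II-4,III-1]: 27 consistent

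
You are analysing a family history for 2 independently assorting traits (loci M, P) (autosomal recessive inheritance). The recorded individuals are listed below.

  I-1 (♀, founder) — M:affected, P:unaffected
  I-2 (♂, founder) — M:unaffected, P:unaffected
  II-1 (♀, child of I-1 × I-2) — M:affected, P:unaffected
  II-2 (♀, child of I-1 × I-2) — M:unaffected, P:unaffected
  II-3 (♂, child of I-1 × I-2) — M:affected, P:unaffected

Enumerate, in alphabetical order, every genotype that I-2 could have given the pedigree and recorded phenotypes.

I-2 ∈ {Mm PP, Mm Pp}

M/I-1 aff ·: mm
M/I-2 un ·: Mm
M/II-1 aff I-1×I-2: mm
M/II-2 un I-1×I-2: Mm
M/II-3 aff I-1×I-2: mm
⇒ M over [I-1,I-2,II-1,II-2,II-3]: 1 consistent
P/I-1 un ·: PP|Pp
P/I-2 un ·: PP|Pp
P/II-1 un I-1×I-2: PP|Pp
P/II-2 un I-1×I-2: PP|Pp
P/II-3 un I-1×I-2: PP|Pp
⇒ P over [I-1,I-2,II-1,II-2,II-3]: 25 consistent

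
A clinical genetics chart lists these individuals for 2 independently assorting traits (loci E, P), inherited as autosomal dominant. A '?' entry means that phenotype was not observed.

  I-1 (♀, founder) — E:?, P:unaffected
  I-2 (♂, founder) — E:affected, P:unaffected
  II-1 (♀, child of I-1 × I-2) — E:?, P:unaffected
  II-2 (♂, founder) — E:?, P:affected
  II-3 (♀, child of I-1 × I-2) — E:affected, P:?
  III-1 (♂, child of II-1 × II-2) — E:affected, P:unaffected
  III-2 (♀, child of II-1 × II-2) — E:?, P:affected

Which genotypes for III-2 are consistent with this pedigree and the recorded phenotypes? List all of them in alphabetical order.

E/I-1 ? ·: ee|Ee|EE
E/I-2 aff ·: Ee|EE
E/II-1 ? I-1×I-2: ee|Ee|EE
E/II-2 ? ·: ee|Ee|EE
E/II-3 aff I-1×I-2: Ee|EE
E/III-1 aff II-1×II-2: Ee|EE
E/III-2 ? II-1×II-2: ee|Ee|EE
⇒ E over [I-1,I-2,II-1,II-2,II-3,III-1,III-2]: 147 consistent
P/I-1 un ·: pp
P/I-2 un ·: pp
P/II-1 un I-1×I-2: pp
P/II-2 aff ·: Pp
P/II-3 ? I-1×I-2: pp
P/III-1 un II-1×II-2: pp
P/III-2 aff II-1×II-2: Pp
⇒ P over [I-1,I-2,II-1,II-2,II-3,III-1,III-2]: 1 consistent

III-2 ∈ {EE Pp, Ee Pp, ee Pp}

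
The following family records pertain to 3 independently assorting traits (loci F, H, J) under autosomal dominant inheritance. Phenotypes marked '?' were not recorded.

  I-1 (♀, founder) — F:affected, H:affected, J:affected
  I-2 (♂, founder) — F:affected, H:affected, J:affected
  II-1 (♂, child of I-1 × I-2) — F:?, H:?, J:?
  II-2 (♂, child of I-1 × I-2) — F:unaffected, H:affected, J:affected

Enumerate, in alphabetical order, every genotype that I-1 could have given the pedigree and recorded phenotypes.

I-1 ∈ {Ff HH JJ, Ff HH Jj, Ff Hh JJ, Ff Hh Jj}

F/I-1 aff ·: Ff
F/I-2 aff ·: Ff
F/II-1 ? I-1×I-2: ff|Ff|FF
F/II-2 un I-1×I-2: ff
⇒ F over [I-1,I-2,II-1,II-2]: 3 consistent
H/I-1 aff ·: Hh|HH
H/I-2 aff ·: Hh|HH
H/II-1 ? I-1×I-2: hh|Hh|HH
H/II-2 aff I-1×I-2: Hh|HH
⇒ H over [I-1,I-2,II-1,II-2]: 15 consistent
J/I-1 aff ·: Jj|JJ
J/I-2 aff ·: Jj|JJ
J/II-1 ? I-1×I-2: jj|Jj|JJ
J/II-2 aff I-1×I-2: Jj|JJ
⇒ J over [I-1,I-2,II-1,II-2]: 15 consistent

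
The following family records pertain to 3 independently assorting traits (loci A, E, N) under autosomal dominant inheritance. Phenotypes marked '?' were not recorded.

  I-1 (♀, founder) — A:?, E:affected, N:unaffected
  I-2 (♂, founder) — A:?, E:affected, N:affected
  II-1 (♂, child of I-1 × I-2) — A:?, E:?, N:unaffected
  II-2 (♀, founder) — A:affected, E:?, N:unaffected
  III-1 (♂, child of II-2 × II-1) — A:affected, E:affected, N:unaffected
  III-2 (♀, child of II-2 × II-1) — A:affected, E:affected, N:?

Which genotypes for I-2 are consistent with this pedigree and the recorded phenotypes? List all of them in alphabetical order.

I-2 ∈ {AA EE Nn, AA Ee Nn, Aa EE Nn, Aa Ee Nn, aa EE Nn, aa Ee Nn}

A/I-1 ? ·: aa|Aa|AA
A/I-2 ? ·: aa|Aa|AA
A/II-1 ? I-1×I-2: aa|Aa|AA
A/II-2 aff ·: Aa|AA
A/III-1 aff II-2×II-1: Aa|AA
A/III-2 aff II-2×II-1: Aa|AA
⇒ A over [I-1,I-2,II-1,II-2,III-1,III-2]: 84 consistent
E/I-1 aff ·: Ee|EE
E/I-2 aff ·: Ee|EE
E/II-1 ? I-1×I-2: ee|Ee|EE
E/II-2 ? ·: ee|Ee|EE
E/III-1 aff II-2×II-1: Ee|EE
E/III-2 aff II-2×II-1: Ee|EE
⇒ E over [I-1,I-2,II-1,II-2,III-1,III-2]: 53 consistent
N/I-1 un ·: nn
N/I-2 aff ·: Nn
N/II-1 un I-1×I-2: nn
N/II-2 un ·: nn
N/III-1 un II-2×II-1: nn
N/III-2 ? II-2×II-1: nn
⇒ N over [I-1,I-2,II-1,II-2,III-1,III-2]: 1 consistent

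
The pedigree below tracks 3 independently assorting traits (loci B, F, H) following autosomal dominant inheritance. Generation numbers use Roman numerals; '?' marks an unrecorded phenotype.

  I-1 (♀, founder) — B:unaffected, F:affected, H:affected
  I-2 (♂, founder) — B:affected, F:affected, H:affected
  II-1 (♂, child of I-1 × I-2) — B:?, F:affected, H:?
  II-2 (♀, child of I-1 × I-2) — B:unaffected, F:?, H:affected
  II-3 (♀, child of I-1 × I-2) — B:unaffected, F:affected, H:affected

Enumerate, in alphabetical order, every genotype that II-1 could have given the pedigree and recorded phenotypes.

II-1 ∈ {Bb FF HH, Bb FF Hh, Bb FF hh, Bb Ff HH, Bb Ff Hh, Bb Ff hh, bb FF HH, bb FF Hh, bb FF hh, bb Ff HH, bb Ff Hh, bb Ff hh}

B/I-1 un ·: bb
B/I-2 aff ·: Bb
B/II-1 ? I-1×I-2: bb|Bb
B/II-2 un I-1×I-2: bb
B/II-3 un I-1×I-2: bb
⇒ B over [I-1,I-2,II-1,II-2,II-3]: 2 consistent
F/I-1 aff ·: Ff|FF
F/I-2 aff ·: Ff|FF
F/II-1 aff I-1×I-2: Ff|FF
F/II-2 ? I-1×I-2: ff|Ff|FF
F/II-3 aff I-1×I-2: Ff|FF
⇒ F over [I-1,I-2,II-1,II-2,II-3]: 29 consistent
H/I-1 aff ·: Hh|HH
H/I-2 aff ·: Hh|HH
H/II-1 ? I-1×I-2: hh|Hh|HH
H/II-2 aff I-1×I-2: Hh|HH
H/II-3 aff I-1×I-2: Hh|HH
⇒ H over [I-1,I-2,II-1,II-2,II-3]: 29 consistent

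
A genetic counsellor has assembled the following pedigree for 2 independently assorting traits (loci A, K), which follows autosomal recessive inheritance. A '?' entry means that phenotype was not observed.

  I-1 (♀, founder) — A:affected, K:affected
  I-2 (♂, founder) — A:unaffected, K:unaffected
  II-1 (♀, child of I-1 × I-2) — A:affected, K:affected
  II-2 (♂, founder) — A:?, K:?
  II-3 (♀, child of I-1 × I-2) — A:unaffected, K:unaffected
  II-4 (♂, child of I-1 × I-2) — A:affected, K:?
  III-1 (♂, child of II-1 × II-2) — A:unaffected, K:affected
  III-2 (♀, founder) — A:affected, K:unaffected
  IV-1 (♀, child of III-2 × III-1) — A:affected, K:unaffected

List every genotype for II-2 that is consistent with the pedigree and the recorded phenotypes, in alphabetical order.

A/I-1 aff ·: aa
A/I-2 un ·: Aa
A/II-1 aff I-1×I-2: aa
A/II-2 ? ·: AA|Aa
A/II-3 un I-1×I-2: Aa
A/II-4 aff I-1×I-2: aa
A/III-1 un II-1×II-2: Aa
A/III-2 aff ·: aa
A/IV-1 aff III-2×III-1: aa
⇒ A over [I-1,I-2,II-1,II-2,II-3,II-4,III-1,III-2,IV-1]: 2 consistent
K/I-1 aff ·: kk
K/I-2 un ·: Kk
K/II-1 aff I-1×I-2: kk
K/II-2 ? ·: Kk|kk
K/II-3 un I-1×I-2: Kk
K/II-4 ? I-1×I-2: Kk|kk
K/III-1 aff II-1×II-2: kk
K/III-2 un ·: KK|Kk
K/IV-1 un III-2×III-1: Kk
⇒ K over [I-1,I-2,II-1,II-2,II-3,II-4,III-1,III-2,IV-1]: 8 consistent

II-2 ∈ {AA Kk, AA kk, Aa Kk, Aa kk}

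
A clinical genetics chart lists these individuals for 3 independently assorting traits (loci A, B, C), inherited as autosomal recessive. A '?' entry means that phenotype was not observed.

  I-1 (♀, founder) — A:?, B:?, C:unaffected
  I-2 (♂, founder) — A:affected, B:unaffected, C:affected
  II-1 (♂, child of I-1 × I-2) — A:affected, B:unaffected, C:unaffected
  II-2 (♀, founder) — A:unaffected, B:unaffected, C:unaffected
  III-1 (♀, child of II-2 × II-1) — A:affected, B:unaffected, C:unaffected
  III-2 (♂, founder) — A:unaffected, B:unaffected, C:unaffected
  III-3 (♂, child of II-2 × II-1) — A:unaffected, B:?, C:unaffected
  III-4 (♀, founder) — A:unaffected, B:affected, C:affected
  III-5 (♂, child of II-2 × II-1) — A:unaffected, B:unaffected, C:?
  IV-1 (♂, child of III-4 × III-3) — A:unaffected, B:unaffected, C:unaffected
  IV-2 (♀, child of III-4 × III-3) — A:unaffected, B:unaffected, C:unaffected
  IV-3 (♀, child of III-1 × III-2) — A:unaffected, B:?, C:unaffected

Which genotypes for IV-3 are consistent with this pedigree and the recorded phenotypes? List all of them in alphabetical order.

IV-3 ∈ {Aa BB CC, Aa BB Cc, Aa Bb CC, Aa Bb Cc, Aa bb CC, Aa bb Cc}

A/I-1 ? ·: Aa|aa
A/I-2 aff ·: aa
A/II-1 aff I-1×I-2: aa
A/II-2 un ·: Aa
A/III-1 aff II-2×II-1: aa
A/III-2 un ·: AA|Aa
A/III-3 un II-2×II-1: Aa
A/III-4 un ·: AA|Aa
A/III-5 un II-2×II-1: Aa
A/IV-1 un III-4×III-3: AA|Aa
A/IV-2 un III-4×III-3: AA|Aa
A/IV-3 un III-1×III-2: Aa
⇒ A over [I-1,I-2,II-1,II-2,III-1,III-2,III-3,III-4,III-5,IV-1,IV-2,IV-3]: 32 consistent
B/I-1 ? ·: BB|Bb|bb
B/I-2 un ·: BB|Bb
B/II-1 un I-1×I-2: BB|Bb
B/II-2 un ·: BB|Bb
B/III-1 un II-2×II-1: BB|Bb
B/III-2 un ·: BB|Bb
B/III-3 ? II-2×II-1: BB|Bb
B/III-4 aff ·: bb
B/III-5 un II-2×II-1: BB|Bb
B/IV-1 un III-4×III-3: Bb
B/IV-2 un III-4×III-3: Bb
B/IV-3 ? III-1×III-2: BB|Bb|bb
⇒ B over [I-1,I-2,II-1,II-2,III-1,III-2,III-3,III-4,III-5,IV-1,IV-2,IV-3]: 460 consistent
C/I-1 un ·: CC|Cc
C/I-2 aff ·: cc
C/II-1 un I-1×I-2: Cc
C/II-2 un ·: CC|Cc
C/III-1 un II-2×II-1: CC|Cc
C/III-2 un ·: CC|Cc
C/III-3 un II-2×II-1: CC|Cc
C/III-4 aff ·: cc
C/III-5 ? II-2×II-1: CC|Cc|cc
C/IV-1 un III-4×III-3: Cc
C/IV-2 un III-4×III-3: Cc
C/IV-3 un III-1×III-2: CC|Cc
⇒ C over [I-1,I-2,II-1,II-2,III-1,III-2,III-3,III-4,III-5,IV-1,IV-2,IV-3]: 140 consistent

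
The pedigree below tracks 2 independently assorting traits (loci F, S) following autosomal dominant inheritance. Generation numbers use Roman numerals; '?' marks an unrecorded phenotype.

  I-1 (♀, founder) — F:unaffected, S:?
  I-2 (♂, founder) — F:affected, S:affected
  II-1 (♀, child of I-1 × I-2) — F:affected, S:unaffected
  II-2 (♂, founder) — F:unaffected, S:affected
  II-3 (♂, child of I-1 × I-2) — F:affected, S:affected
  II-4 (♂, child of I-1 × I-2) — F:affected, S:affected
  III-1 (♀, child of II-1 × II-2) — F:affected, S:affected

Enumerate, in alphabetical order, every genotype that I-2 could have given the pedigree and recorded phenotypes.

I-2 ∈ {FF Ss, Ff Ss}

F/I-1 un ·: ff
F/I-2 aff ·: Ff|FF
F/II-1 aff I-1×I-2: Ff
F/II-2 un ·: ff
F/II-3 aff I-1×I-2: Ff
F/II-4 aff I-1×I-2: Ff
F/III-1 aff II-1×II-2: Ff
⇒ F over [I-1,I-2,II-1,II-2,II-3,II-4,III-1]: 2 consistent
S/I-1 ? ·: ss|Ss
S/I-2 aff ·: Ss
S/II-1 un I-1×I-2: ss
S/II-2 aff ·: Ss|SS
S/II-3 aff I-1×I-2: Ss|SS
S/II-4 aff I-1×I-2: Ss|SS
S/III-1 aff II-1×II-2: Ss
⇒ S over [I-1,I-2,II-1,II-2,II-3,II-4,III-1]: 10 consistent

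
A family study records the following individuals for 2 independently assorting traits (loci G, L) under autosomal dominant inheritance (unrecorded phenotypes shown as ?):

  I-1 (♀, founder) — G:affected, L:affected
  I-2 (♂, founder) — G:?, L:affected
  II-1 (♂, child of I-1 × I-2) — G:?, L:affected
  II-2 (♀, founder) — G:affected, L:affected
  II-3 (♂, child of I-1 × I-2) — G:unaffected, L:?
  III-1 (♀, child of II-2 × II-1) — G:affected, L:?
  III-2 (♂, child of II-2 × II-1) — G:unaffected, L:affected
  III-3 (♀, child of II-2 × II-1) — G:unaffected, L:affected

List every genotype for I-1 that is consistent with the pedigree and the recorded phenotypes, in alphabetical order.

G/I-1 aff ·: Gg
G/I-2 ? ·: gg|Gg
G/II-1 ? I-1×I-2: gg|Gg
G/II-2 aff ·: Gg
G/II-3 un I-1×I-2: gg
G/III-1 aff II-2×II-1: Gg|GG
G/III-2 un II-2×II-1: gg
G/III-3 un II-2×II-1: gg
⇒ G over [I-1,I-2,II-1,II-2,II-3,III-1,III-2,III-3]: 6 consistent
L/I-1 aff ·: Ll|LL
L/I-2 aff ·: Ll|LL
L/II-1 aff I-1×I-2: Ll|LL
L/II-2 aff ·: Ll|LL
L/II-3 ? I-1×I-2: ll|Ll|LL
L/III-1 ? II-2×II-1: ll|Ll|LL
L/III-2 aff II-2×II-1: Ll|LL
L/III-3 aff II-2×II-1: Ll|LL
⇒ L over [I-1,I-2,II-1,II-2,II-3,III-1,III-2,III-3]: 212 consistent

I-1 ∈ {Gg LL, Gg Ll}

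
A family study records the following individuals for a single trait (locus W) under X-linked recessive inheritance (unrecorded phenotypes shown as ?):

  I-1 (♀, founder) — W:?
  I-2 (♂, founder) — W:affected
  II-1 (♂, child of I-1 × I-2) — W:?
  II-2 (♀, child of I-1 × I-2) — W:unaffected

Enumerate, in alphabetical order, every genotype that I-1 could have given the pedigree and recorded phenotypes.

I-1 ∈ {X^WX^W, X^WX^w}

W/I-1 ? ·: X^WX^W|X^WX^w
W/I-2 aff ·: X^wY
W/II-1 ? I-1×I-2: X^WY|X^wY
W/II-2 un I-1×I-2: X^WX^w
⇒ W over [I-1,I-2,II-1,II-2]: 3 consistent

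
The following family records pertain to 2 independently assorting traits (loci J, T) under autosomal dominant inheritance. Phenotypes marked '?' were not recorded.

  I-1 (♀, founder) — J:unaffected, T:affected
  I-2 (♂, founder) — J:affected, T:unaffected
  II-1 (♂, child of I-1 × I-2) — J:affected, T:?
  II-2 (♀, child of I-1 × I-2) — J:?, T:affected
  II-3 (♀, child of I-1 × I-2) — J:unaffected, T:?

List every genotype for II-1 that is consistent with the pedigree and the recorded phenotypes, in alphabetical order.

J/I-1 un ·: jj
J/I-2 aff ·: Jj
J/II-1 aff I-1×I-2: Jj
J/II-2 ? I-1×I-2: jj|Jj
J/II-3 un I-1×I-2: jj
⇒ J over [I-1,I-2,II-1,II-2,II-3]: 2 consistent
T/I-1 aff ·: Tt|TT
T/I-2 un ·: tt
T/II-1 ? I-1×I-2: tt|Tt
T/II-2 aff I-1×I-2: Tt
T/II-3 ? I-1×I-2: tt|Tt
⇒ T over [I-1,I-2,II-1,II-2,II-3]: 5 consistent

II-1 ∈ {Jj Tt, Jj tt}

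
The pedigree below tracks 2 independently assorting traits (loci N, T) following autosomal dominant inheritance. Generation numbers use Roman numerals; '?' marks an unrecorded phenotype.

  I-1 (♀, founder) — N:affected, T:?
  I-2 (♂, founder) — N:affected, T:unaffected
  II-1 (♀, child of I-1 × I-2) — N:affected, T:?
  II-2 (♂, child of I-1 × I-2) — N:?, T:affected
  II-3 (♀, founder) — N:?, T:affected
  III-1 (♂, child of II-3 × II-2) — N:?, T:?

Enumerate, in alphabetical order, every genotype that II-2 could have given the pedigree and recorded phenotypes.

II-2 ∈ {NN Tt, Nn Tt, nn Tt}

N/I-1 aff ·: Nn|NN
N/I-2 aff ·: Nn|NN
N/II-1 aff I-1×I-2: Nn|NN
N/II-2 ? I-1×I-2: nn|Nn|NN
N/II-3 ? ·: nn|Nn|NN
N/III-1 ? II-3×II-2: nn|Nn|NN
⇒ N over [I-1,I-2,II-1,II-2,II-3,III-1]: 78 consistent
T/I-1 ? ·: Tt|TT
T/I-2 un ·: tt
T/II-1 ? I-1×I-2: tt|Tt
T/II-2 aff I-1×I-2: Tt
T/II-3 aff ·: Tt|TT
T/III-1 ? II-3×II-2: tt|Tt|TT
⇒ T over [I-1,I-2,II-1,II-2,II-3,III-1]: 15 consistent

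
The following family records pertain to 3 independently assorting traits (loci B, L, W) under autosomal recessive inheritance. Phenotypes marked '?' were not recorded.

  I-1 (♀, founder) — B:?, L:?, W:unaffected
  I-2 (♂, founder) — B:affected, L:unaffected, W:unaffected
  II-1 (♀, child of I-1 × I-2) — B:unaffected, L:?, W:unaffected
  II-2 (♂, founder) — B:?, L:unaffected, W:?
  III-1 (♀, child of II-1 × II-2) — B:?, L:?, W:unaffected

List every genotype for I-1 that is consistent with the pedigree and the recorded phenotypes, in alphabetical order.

I-1 ∈ {BB LL WW, BB LL Ww, BB Ll WW, BB Ll Ww, BB ll WW, BB ll Ww, Bb LL WW, Bb LL Ww, Bb Ll WW, Bb Ll Ww, Bb ll WW, Bb ll Ww}

B/I-1 ? ·: BB|Bb
B/I-2 aff ·: bb
B/II-1 un I-1×I-2: Bb
B/II-2 ? ·: BB|Bb|bb
B/III-1 ? II-1×II-2: BB|Bb|bb
⇒ B over [I-1,I-2,II-1,II-2,III-1]: 14 consistent
L/I-1 ? ·: LL|Ll|ll
L/I-2 un ·: LL|Ll
L/II-1 ? I-1×I-2: LL|Ll|ll
L/II-2 un ·: LL|Ll
L/III-1 ? II-1×II-2: LL|Ll|ll
⇒ L over [I-1,I-2,II-1,II-2,III-1]: 43 consistent
W/I-1 un ·: WW|Ww
W/I-2 un ·: WW|Ww
W/II-1 un I-1×I-2: WW|Ww
W/II-2 ? ·: WW|Ww|ww
W/III-1 un II-1×II-2: WW|Ww
⇒ W over [I-1,I-2,II-1,II-2,III-1]: 31 consistent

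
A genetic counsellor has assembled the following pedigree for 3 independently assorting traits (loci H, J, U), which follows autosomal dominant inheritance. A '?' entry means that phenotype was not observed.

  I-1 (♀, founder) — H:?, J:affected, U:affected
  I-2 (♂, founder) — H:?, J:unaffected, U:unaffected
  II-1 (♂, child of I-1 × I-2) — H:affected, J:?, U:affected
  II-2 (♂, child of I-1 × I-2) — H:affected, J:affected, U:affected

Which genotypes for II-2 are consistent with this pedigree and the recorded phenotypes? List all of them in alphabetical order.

II-2 ∈ {HH Jj Uu, Hh Jj Uu}

H/I-1 ? ·: hh|Hh|HH
H/I-2 ? ·: hh|Hh|HH
H/II-1 aff I-1×I-2: Hh|HH
H/II-2 aff I-1×I-2: Hh|HH
⇒ H over [I-1,I-2,II-1,II-2]: 17 consistent
J/I-1 aff ·: Jj|JJ
J/I-2 un ·: jj
J/II-1 ? I-1×I-2: jj|Jj
J/II-2 aff I-1×I-2: Jj
⇒ J over [I-1,I-2,II-1,II-2]: 3 consistent
U/I-1 aff ·: Uu|UU
U/I-2 un ·: uu
U/II-1 aff I-1×I-2: Uu
U/II-2 aff I-1×I-2: Uu
⇒ U over [I-1,I-2,II-1,II-2]: 2 consistent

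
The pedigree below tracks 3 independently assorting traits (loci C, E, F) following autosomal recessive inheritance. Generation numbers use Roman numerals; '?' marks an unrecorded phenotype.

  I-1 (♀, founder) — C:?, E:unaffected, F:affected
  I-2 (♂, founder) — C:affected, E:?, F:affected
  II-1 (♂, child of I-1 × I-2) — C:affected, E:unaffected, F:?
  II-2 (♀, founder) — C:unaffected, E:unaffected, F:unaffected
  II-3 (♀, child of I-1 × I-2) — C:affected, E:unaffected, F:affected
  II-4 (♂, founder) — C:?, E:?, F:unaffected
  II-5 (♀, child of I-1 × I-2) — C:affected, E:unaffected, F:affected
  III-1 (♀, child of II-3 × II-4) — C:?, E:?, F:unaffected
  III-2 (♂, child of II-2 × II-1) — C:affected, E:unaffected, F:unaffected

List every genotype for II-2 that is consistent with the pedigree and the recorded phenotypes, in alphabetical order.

C/I-1 ? ·: Cc|cc
C/I-2 aff ·: cc
C/II-1 aff I-1×I-2: cc
C/II-2 un ·: Cc
C/II-3 aff I-1×I-2: cc
C/II-4 ? ·: CC|Cc|cc
C/II-5 aff I-1×I-2: cc
C/III-1 ? II-3×II-4: Cc|cc
C/III-2 aff II-2×II-1: cc
⇒ C over [I-1,I-2,II-1,II-2,II-3,II-4,II-5,III-1,III-2]: 8 consistent
E/I-1 un ·: EE|Ee
E/I-2 ? ·: EE|Ee|ee
E/II-1 un I-1×I-2: EE|Ee
E/II-2 un ·: EE|Ee
E/II-3 un I-1×I-2: EE|Ee
E/II-4 ? ·: EE|Ee|ee
E/II-5 un I-1×I-2: EE|Ee
E/III-1 ? II-3×II-4: EE|Ee|ee
E/III-2 un II-2×II-1: EE|Ee
⇒ E over [I-1,I-2,II-1,II-2,II-3,II-4,II-5,III-1,III-2]: 530 consistent
F/I-1 aff ·: ff
F/I-2 aff ·: ff
F/II-1 ? I-1×I-2: ff
F/II-2 un ·: FF|Ff
F/II-3 aff I-1×I-2: ff
F/II-4 un ·: FF|Ff
F/II-5 aff I-1×I-2: ff
F/III-1 un II-3×II-4: Ff
F/III-2 un II-2×II-1: Ff
⇒ F over [I-1,I-2,II-1,II-2,II-3,II-4,II-5,III-1,III-2]: 4 consistent

II-2 ∈ {Cc EE FF, Cc EE Ff, Cc Ee FF, Cc Ee Ff}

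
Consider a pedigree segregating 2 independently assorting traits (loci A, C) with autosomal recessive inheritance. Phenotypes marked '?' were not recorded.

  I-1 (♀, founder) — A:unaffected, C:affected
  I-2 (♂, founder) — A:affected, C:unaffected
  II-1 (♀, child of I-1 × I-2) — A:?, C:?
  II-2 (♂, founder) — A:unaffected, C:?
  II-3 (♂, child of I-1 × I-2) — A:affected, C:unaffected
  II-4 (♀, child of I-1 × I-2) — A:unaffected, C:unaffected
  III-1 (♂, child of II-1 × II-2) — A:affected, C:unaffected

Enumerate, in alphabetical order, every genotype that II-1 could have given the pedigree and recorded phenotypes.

II-1 ∈ {Aa Cc, Aa cc, aa Cc, aa cc}

A/I-1 un ·: Aa
A/I-2 aff ·: aa
A/II-1 ? I-1×I-2: Aa|aa
A/II-2 un ·: Aa
A/II-3 aff I-1×I-2: aa
A/II-4 un I-1×I-2: Aa
A/III-1 aff II-1×II-2: aa
⇒ A over [I-1,I-2,II-1,II-2,II-3,II-4,III-1]: 2 consistent
C/I-1 aff ·: cc
C/I-2 un ·: CC|Cc
C/II-1 ? I-1×I-2: Cc|cc
C/II-2 ? ·: CC|Cc|cc
C/II-3 un I-1×I-2: Cc
C/II-4 un I-1×I-2: Cc
C/III-1 un II-1×II-2: CC|Cc
⇒ C over [I-1,I-2,II-1,II-2,II-3,II-4,III-1]: 12 consistent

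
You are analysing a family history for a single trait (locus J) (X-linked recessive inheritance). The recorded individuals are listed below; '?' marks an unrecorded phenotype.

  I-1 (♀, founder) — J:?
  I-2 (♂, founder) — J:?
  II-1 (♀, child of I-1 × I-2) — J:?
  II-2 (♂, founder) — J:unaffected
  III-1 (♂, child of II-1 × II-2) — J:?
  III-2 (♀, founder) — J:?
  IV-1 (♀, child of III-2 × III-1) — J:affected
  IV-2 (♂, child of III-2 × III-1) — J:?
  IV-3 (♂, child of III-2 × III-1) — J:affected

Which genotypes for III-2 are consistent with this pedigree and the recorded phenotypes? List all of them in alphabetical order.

J/I-1 ? ·: X^JX^J|X^JX^j|X^jX^j
J/I-2 ? ·: X^JY|X^jY
J/II-1 ? I-1×I-2: X^JX^j|X^jX^j
J/II-2 un ·: X^JY
J/III-1 ? II-1×II-2: X^jY
J/III-2 ? ·: X^JX^j|X^jX^j
J/IV-1 aff III-2×III-1: X^jX^j
J/IV-2 ? III-2×III-1: X^JY|X^jY
J/IV-3 aff III-2×III-1: X^jY
⇒ J over [I-1,I-2,II-1,II-2,III-1,III-2,IV-1,IV-2,IV-3]: 18 consistent

III-2 ∈ {X^JX^j, X^jX^j}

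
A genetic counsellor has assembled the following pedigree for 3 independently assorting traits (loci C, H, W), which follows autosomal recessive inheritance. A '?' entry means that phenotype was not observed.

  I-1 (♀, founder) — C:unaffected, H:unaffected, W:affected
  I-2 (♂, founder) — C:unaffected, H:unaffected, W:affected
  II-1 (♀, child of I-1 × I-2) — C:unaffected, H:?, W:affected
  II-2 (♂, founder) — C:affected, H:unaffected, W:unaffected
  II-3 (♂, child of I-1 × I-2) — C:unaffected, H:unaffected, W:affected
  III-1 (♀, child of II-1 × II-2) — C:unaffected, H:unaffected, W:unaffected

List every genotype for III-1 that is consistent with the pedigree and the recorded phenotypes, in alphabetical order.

III-1 ∈ {Cc HH Ww, Cc Hh Ww}

C/I-1 un ·: CC|Cc
C/I-2 un ·: CC|Cc
C/II-1 un I-1×I-2: CC|Cc
C/II-2 aff ·: cc
C/II-3 un I-1×I-2: CC|Cc
C/III-1 un II-1×II-2: Cc
⇒ C over [I-1,I-2,II-1,II-2,II-3,III-1]: 13 consistent
H/I-1 un ·: HH|Hh
H/I-2 un ·: HH|Hh
H/II-1 ? I-1×I-2: HH|Hh|hh
H/II-2 un ·: HH|Hh
H/II-3 un I-1×I-2: HH|Hh
H/III-1 un II-1×II-2: HH|Hh
⇒ H over [I-1,I-2,II-1,II-2,II-3,III-1]: 49 consistent
W/I-1 aff ·: ww
W/I-2 aff ·: ww
W/II-1 aff I-1×I-2: ww
W/II-2 un ·: WW|Ww
W/II-3 aff I-1×I-2: ww
W/III-1 un II-1×II-2: Ww
⇒ W over [I-1,I-2,II-1,II-2,II-3,III-1]: 2 consistent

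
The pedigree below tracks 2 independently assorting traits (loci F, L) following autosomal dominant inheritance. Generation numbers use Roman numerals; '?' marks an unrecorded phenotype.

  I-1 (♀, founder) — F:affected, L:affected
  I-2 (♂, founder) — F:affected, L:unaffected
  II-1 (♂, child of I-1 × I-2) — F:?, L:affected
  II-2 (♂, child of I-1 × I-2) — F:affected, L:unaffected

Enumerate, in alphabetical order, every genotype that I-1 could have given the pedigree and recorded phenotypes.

F/I-1 aff ·: Ff|FF
F/I-2 aff ·: Ff|FF
F/II-1 ? I-1×I-2: ff|Ff|FF
F/II-2 aff I-1×I-2: Ff|FF
⇒ F over [I-1,I-2,II-1,II-2]: 15 consistent
L/I-1 aff ·: Ll
L/I-2 un ·: ll
L/II-1 aff I-1×I-2: Ll
L/II-2 un I-1×I-2: ll
⇒ L over [I-1,I-2,II-1,II-2]: 1 consistent

I-1 ∈ {FF Ll, Ff Ll}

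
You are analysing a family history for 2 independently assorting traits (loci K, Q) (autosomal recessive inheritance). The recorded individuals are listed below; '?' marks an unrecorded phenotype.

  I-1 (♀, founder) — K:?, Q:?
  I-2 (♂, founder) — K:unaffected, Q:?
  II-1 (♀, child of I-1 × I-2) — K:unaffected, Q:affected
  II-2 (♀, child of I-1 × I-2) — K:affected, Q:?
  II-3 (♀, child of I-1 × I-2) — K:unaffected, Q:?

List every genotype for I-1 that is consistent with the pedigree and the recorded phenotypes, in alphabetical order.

K/I-1 ? ·: Kk|kk
K/I-2 un ·: Kk
K/II-1 un I-1×I-2: KK|Kk
K/II-2 aff I-1×I-2: kk
K/II-3 un I-1×I-2: KK|Kk
⇒ K over [I-1,I-2,II-1,II-2,II-3]: 5 consistent
Q/I-1 ? ·: Qq|qq
Q/I-2 ? ·: Qq|qq
Q/II-1 aff I-1×I-2: qq
Q/II-2 ? I-1×I-2: QQ|Qq|qq
Q/II-3 ? I-1×I-2: QQ|Qq|qq
⇒ Q over [I-1,I-2,II-1,II-2,II-3]: 18 consistent

I-1 ∈ {Kk Qq, Kk qq, kk Qq, kk qq}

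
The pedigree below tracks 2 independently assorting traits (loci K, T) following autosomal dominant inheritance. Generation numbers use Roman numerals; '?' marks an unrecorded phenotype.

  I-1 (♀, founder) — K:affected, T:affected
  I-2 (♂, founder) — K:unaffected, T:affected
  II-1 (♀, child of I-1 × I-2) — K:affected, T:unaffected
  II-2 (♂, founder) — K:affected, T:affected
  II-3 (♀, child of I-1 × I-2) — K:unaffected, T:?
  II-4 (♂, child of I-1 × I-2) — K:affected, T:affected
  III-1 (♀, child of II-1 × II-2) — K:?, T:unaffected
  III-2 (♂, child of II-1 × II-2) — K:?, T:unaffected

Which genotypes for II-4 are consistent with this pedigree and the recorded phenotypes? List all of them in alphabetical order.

K/I-1 aff ·: Kk
K/I-2 un ·: kk
K/II-1 aff I-1×I-2: Kk
K/II-2 aff ·: Kk|KK
K/II-3 un I-1×I-2: kk
K/II-4 aff I-1×I-2: Kk
K/III-1 ? II-1×II-2: kk|Kk|KK
K/III-2 ? II-1×II-2: kk|Kk|KK
⇒ K over [I-1,I-2,II-1,II-2,II-3,II-4,III-1,III-2]: 13 consistent
T/I-1 aff ·: Tt
T/I-2 aff ·: Tt
T/II-1 un I-1×I-2: tt
T/II-2 aff ·: Tt
T/II-3 ? I-1×I-2: tt|Tt|TT
T/II-4 aff I-1×I-2: Tt|TT
T/III-1 un II-1×II-2: tt
T/III-2 un II-1×II-2: tt
⇒ T over [I-1,I-2,II-1,II-2,II-3,II-4,III-1,III-2]: 6 consistent

II-4 ∈ {Kk TT, Kk Tt}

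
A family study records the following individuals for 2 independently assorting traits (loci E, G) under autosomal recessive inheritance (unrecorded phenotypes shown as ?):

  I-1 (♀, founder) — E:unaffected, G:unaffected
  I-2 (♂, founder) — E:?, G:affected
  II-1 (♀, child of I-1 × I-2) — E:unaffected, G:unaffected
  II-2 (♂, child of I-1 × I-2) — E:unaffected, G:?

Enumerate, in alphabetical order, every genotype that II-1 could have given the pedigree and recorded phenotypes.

II-1 ∈ {EE Gg, Ee Gg}

E/I-1 un ·: EE|Ee
E/I-2 ? ·: EE|Ee|ee
E/II-1 un I-1×I-2: EE|Ee
E/II-2 un I-1×I-2: EE|Ee
⇒ E over [I-1,I-2,II-1,II-2]: 15 consistent
G/I-1 un ·: GG|Gg
G/I-2 aff ·: gg
G/II-1 un I-1×I-2: Gg
G/II-2 ? I-1×I-2: Gg|gg
⇒ G over [I-1,I-2,II-1,II-2]: 3 consistent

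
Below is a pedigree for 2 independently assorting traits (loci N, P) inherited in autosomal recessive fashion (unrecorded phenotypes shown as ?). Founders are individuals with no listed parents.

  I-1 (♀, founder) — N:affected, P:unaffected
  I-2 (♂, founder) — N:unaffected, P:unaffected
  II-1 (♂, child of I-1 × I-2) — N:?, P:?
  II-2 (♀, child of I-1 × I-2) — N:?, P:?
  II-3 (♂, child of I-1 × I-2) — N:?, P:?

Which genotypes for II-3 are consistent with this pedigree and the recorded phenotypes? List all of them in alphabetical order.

N/I-1 aff ·: nn
N/I-2 un ·: NN|Nn
N/II-1 ? I-1×I-2: Nn|nn
N/II-2 ? I-1×I-2: Nn|nn
N/II-3 ? I-1×I-2: Nn|nn
⇒ N over [I-1,I-2,II-1,II-2,II-3]: 9 consistent
P/I-1 un ·: PP|Pp
P/I-2 un ·: PP|Pp
P/II-1 ? I-1×I-2: PP|Pp|pp
P/II-2 ? I-1×I-2: PP|Pp|pp
P/II-3 ? I-1×I-2: PP|Pp|pp
⇒ P over [I-1,I-2,II-1,II-2,II-3]: 44 consistent

II-3 ∈ {Nn PP, Nn Pp, Nn pp, nn PP, nn Pp, nn pp}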